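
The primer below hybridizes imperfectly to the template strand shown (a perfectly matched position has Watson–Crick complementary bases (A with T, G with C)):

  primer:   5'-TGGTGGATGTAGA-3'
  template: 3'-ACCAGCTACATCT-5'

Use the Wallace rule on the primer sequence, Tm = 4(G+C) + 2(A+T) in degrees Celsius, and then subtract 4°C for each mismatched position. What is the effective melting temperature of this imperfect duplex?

34°C

Primer base counts: A=3, T=4, G=6, C=0 → A+T=7, G+C=6
Perfect-match Tm = 2(7) + 4(6) = 14 + 24 = 38°C
Mismatches (positions where the bases are not complementary): 1 (at position 5)
Effective Tm = 38 − 1×4 = 38 − 4 = 34°C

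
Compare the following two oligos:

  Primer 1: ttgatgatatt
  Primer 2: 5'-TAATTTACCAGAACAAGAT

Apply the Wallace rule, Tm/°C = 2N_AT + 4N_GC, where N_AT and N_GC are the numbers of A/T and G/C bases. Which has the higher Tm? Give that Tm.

Primer 2, 48°C

Primer 1: A+T=9, G+C=2 → Tm = 2(9)+4(2) = 26°C
Primer 2: A+T=14, G+C=5 → Tm = 2(14)+4(5) = 48°C
26°C vs 48°C → primer 2 is higher.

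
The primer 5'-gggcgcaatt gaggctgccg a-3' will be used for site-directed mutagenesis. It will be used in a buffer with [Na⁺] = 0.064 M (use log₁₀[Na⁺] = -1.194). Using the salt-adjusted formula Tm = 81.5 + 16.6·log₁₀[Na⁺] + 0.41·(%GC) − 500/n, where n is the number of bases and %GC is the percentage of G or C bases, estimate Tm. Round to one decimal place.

Length n = 21. Counting bases: T=3, A=4, G=9, C=5
G+C = 14, so %GC = 14/21 × 100 = 66.667%
Salt term: 16.6 × (-1.194) = -19.82
GC term: 0.41 × 66.667 = 27.333; length term: −500/21 = −23.81
Tm = 81.5 + (-19.82) + 27.333 − 23.81 = 65.203 → 65.2°C

65.2°C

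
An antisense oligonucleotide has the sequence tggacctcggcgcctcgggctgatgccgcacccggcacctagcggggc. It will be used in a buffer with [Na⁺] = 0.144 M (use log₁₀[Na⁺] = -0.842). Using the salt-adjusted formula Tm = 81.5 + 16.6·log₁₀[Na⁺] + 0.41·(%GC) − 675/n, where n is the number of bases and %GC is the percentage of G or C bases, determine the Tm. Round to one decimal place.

85.1°C

Length n = 48. G=18, A=5, C=19, T=6
G+C = 37, so %GC = 37/48 × 100 = 77.083%
Salt term: 16.6 × (-0.842) = -13.977
GC term: 0.41 × 77.083 = 31.604; length term: −675/48 = −14.062
Tm = 81.5 + (-13.977) + 31.604 − 14.062 = 85.065 → 85.1°C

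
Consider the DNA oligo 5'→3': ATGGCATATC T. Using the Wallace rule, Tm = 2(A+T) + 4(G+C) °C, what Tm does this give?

C=2, T=4, A=3, G=2
A+T = 7, G+C = 4
Tm = 2×7 + 4×4 = 30°C

30°C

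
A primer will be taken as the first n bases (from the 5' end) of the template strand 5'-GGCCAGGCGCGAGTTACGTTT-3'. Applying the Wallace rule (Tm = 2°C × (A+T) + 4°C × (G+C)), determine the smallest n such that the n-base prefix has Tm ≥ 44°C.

First 11 bases: GGCCAGGCGCG → Tm = 42°C (< 44°C)
First 12 bases: GGCCAGGCGCGA → Tm = 44°C (≥ 44°C)
Since every base adds ≥2°C, Tm only increases with n, so the threshold is first crossed at n = 12.

n = 12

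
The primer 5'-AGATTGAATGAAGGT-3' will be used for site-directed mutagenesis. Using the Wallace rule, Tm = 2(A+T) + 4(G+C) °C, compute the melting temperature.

Counting bases: T=4, C=0, G=5, A=6
AT pairs contribute 10, GC pairs contribute 5.
Tm = 4·5 + 2·10 = 20 + 20 = 40°C

40°C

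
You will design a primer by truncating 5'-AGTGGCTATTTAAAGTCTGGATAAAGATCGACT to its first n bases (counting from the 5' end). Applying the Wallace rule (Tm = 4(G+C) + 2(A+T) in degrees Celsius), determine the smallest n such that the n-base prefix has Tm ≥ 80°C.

n = 30

First 29 bases: AGTGGCTATTTAAAGTCTGGATAAAGATC → Tm = 78°C (< 80°C)
First 30 bases: AGTGGCTATTTAAAGTCTGGATAAAGATCG → Tm = 82°C (≥ 80°C)
Each additional base adds 2°C (A/T) or 4°C (G/C), so Tm is non-decreasing in n; n = 30 is the first length to reach 80°C.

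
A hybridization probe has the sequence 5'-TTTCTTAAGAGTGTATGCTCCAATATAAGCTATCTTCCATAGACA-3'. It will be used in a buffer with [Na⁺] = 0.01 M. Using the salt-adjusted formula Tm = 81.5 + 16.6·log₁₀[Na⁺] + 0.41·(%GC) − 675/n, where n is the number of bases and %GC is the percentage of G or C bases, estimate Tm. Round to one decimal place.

47.0°C

Length n = 45. Counting bases: C=9, A=14, T=16, G=6
G+C = 15, so %GC = 15/45 × 100 = 33.333%
Salt term: 16.6 × (-2) = -33.2
GC term: 0.41 × 33.333 = 13.667; length term: −675/45 = −15
Tm = 81.5 + (-33.2) + 13.667 − 15 = 46.967 → 47.0°C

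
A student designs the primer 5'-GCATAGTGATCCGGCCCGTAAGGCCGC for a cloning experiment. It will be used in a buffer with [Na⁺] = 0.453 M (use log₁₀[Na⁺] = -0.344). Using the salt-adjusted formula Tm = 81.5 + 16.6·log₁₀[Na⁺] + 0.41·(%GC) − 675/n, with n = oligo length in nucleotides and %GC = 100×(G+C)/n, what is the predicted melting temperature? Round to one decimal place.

Length n = 27. A=5, C=9, T=4, G=9
G+C = 18, so %GC = 18/27 × 100 = 66.667%
Salt term: 16.6 × (-0.344) = -5.71
GC term: 0.41 × 66.667 = 27.333; length term: −675/27 = −25
Tm = 81.5 + (-5.71) + 27.333 − 25 = 78.123 → 78.1°C

78.1°C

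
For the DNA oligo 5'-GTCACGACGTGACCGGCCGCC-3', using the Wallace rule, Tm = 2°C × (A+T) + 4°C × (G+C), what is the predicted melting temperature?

Scanning the sequence gives C=9, T=2, G=7, A=3.
So N_AT = 5 and N_GC = 16.
Tm = 4·16 + 2·5 = 64 + 10 = 74°C

74°C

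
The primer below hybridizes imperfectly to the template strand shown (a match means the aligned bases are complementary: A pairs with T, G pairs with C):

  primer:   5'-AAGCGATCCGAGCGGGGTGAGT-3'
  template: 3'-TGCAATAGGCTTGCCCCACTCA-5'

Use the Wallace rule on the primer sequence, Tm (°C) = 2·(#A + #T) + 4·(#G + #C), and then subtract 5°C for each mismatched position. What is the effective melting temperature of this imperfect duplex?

Primer base counts: A=5, T=3, G=10, C=4 → A+T=8, G+C=14
Perfect-match Tm = 2(8) + 4(14) = 16 + 56 = 72°C
Mismatches (positions where the bases are not complementary): 4 (at positions 2, 4, 5, 12)
Effective Tm = 72 − 4×5 = 72 − 20 = 52°C

52°C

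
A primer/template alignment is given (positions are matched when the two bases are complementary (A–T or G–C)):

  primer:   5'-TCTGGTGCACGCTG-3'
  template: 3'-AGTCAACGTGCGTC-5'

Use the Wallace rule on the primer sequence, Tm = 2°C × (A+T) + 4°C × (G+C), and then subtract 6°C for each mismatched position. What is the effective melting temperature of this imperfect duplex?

28°C

Primer base counts: A=1, T=4, G=5, C=4 → A+T=5, G+C=9
Perfect-match Tm = 2(5) + 4(9) = 10 + 36 = 46°C
Mismatches (positions where the bases are not complementary): 3 (at positions 3, 5, 13)
Effective Tm = 46 − 3×6 = 46 − 18 = 28°C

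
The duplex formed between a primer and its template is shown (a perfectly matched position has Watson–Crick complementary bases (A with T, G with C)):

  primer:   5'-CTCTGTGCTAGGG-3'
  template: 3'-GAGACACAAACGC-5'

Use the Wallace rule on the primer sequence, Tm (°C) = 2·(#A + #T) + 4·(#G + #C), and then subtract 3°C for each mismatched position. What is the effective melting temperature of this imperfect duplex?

Primer base counts: A=1, T=4, G=5, C=3 → A+T=5, G+C=8
Perfect-match Tm = 2(5) + 4(8) = 10 + 32 = 42°C
Mismatches (positions where the bases are not complementary): 3 (at positions 8, 10, 12)
Effective Tm = 42 − 3×3 = 42 − 9 = 33°C

33°C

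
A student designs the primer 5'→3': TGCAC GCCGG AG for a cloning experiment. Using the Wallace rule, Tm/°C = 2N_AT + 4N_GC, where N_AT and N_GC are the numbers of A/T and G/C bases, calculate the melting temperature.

Counting bases: T=1, C=4, G=5, A=2
AT pairs contribute 3, GC pairs contribute 9.
Tm = 2×3 + 4×9 = 42°C

42°C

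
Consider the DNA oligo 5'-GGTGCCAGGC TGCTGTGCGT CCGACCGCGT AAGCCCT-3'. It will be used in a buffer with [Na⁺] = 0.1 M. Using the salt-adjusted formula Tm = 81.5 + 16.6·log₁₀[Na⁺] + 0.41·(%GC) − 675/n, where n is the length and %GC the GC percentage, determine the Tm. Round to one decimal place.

Length n = 37. Scanning the sequence gives T=7, G=13, A=4, C=13.
G+C = 26, so %GC = 26/37 × 100 = 70.27%
Salt term: 16.6 × (-1) = -16.6
GC term: 0.41 × 70.27 = 28.811; length term: −675/37 = −18.243
Tm = 81.5 + (-16.6) + 28.811 − 18.243 = 75.468 → 75.5°C

75.5°C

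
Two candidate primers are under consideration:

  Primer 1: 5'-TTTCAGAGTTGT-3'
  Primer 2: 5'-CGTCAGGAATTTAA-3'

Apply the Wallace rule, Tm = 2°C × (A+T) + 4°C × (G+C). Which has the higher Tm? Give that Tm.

Primer 1: A+T=8, G+C=4 → Tm = 2(8)+4(4) = 32°C
Primer 2: A+T=9, G+C=5 → Tm = 2(9)+4(5) = 38°C
32°C vs 38°C → primer 2 is higher.

Primer 2, 38°C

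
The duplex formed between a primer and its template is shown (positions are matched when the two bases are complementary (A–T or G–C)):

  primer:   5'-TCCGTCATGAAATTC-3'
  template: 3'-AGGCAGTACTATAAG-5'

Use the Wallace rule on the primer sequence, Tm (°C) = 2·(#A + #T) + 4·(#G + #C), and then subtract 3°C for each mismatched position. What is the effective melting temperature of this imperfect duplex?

39°C

Primer base counts: A=4, T=5, G=2, C=4 → A+T=9, G+C=6
Perfect-match Tm = 2(9) + 4(6) = 18 + 24 = 42°C
Mismatches (positions where the bases are not complementary): 1 (at position 11)
Effective Tm = 42 − 1×3 = 42 − 3 = 39°C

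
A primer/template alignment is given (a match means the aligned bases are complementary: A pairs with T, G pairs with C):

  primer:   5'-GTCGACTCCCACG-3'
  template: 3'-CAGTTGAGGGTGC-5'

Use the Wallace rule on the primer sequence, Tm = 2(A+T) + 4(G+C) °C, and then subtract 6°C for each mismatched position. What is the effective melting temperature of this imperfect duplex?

Primer base counts: A=2, T=2, G=3, C=6 → A+T=4, G+C=9
Perfect-match Tm = 2(4) + 4(9) = 8 + 36 = 44°C
Mismatches (positions where the bases are not complementary): 1 (at position 4)
Effective Tm = 44 − 1×6 = 44 − 6 = 38°C

38°C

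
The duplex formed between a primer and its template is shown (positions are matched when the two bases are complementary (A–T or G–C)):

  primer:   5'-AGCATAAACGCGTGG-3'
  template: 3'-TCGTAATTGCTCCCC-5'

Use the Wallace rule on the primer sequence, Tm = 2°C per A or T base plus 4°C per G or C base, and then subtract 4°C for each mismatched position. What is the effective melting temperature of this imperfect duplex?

Primer base counts: A=5, T=2, G=5, C=3 → A+T=7, G+C=8
Perfect-match Tm = 2(7) + 4(8) = 14 + 32 = 46°C
Mismatches (positions where the bases are not complementary): 3 (at positions 6, 11, 13)
Effective Tm = 46 − 3×4 = 46 − 12 = 34°C

34°C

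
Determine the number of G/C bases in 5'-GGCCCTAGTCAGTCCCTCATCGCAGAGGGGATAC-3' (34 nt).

21

A=7, T=6, G=10, C=11
Total G or C: 10 + 11 = 21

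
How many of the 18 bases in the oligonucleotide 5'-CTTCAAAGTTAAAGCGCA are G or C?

A=7, C=4, T=4, G=3
Total G or C: 3 + 4 = 7

7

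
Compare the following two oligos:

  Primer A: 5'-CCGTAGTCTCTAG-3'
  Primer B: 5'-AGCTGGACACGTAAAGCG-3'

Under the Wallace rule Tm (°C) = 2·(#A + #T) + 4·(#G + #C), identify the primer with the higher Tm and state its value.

Primer A: A+T=6, G+C=7 → Tm = 2(6)+4(7) = 40°C
Primer B: A+T=8, G+C=10 → Tm = 2(8)+4(10) = 56°C
40°C vs 56°C → primer B is higher.

Primer B, 56°C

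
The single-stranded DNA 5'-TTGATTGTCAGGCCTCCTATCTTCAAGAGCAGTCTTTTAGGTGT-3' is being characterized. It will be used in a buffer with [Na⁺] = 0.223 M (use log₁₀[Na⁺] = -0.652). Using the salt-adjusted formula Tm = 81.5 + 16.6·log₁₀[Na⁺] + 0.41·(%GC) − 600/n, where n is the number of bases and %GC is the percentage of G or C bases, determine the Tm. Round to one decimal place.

74.7°C

Length n = 44. Base counts: G=10, A=8, T=17, C=9
G+C = 19, so %GC = 19/44 × 100 = 43.182%
Salt term: 16.6 × (-0.652) = -10.823
GC term: 0.41 × 43.182 = 17.705; length term: −600/44 = −13.636
Tm = 81.5 + (-10.823) + 17.705 − 13.636 = 74.746 → 74.7°C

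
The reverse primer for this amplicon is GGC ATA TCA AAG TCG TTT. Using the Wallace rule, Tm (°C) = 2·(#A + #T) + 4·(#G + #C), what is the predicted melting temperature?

Scanning the sequence gives A=5, C=3, G=4, T=6.
A+T = 11, G+C = 7
Tm = 2×11 + 4×7 = 50°C

50°C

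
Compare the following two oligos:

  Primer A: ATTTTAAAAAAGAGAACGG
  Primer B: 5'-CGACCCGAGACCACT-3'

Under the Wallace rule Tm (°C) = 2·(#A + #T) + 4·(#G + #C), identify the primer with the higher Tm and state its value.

Primer B, 50°C

Primer A: A+T=14, G+C=5 → Tm = 2(14)+4(5) = 48°C
Primer B: A+T=5, G+C=10 → Tm = 2(5)+4(10) = 50°C
48°C vs 50°C → primer B is higher.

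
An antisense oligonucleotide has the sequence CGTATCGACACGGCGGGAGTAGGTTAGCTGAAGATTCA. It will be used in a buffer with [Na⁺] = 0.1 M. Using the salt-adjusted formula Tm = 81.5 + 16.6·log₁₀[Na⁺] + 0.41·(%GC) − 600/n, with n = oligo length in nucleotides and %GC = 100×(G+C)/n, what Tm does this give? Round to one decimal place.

Length n = 38. Scanning the sequence gives A=10, G=13, C=7, T=8.
G+C = 20, so %GC = 20/38 × 100 = 52.632%
Salt term: 16.6 × (-1) = -16.6
GC term: 0.41 × 52.632 = 21.579; length term: −600/38 = −15.789
Tm = 81.5 + (-16.6) + 21.579 − 15.789 = 70.69 → 70.7°C

70.7°C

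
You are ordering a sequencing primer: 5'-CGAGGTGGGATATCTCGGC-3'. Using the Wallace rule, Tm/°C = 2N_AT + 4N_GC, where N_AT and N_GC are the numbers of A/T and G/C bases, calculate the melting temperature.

G=8, C=4, A=3, T=4
So N_AT = 7 and N_GC = 12.
Tm = 2×7 + 4×12 = 62°C

62°C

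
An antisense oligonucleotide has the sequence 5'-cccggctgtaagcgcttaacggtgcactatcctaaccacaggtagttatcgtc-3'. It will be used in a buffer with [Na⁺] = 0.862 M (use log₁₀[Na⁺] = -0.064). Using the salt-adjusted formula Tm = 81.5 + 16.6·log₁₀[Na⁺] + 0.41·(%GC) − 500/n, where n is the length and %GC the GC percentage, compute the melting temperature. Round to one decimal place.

Length n = 53. Scanning the sequence gives G=12, T=13, A=12, C=16.
G+C = 28, so %GC = 28/53 × 100 = 52.83%
Salt term: 16.6 × (-0.064) = -1.062
GC term: 0.41 × 52.83 = 21.66; length term: −500/53 = −9.434
Tm = 81.5 + (-1.062) + 21.66 − 9.434 = 92.664 → 92.7°C

92.7°C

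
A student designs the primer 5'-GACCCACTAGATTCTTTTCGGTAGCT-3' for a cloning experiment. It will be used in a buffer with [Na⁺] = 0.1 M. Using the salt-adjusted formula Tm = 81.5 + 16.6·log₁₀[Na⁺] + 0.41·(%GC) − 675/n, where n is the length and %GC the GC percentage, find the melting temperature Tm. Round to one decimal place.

Length n = 26. A=5, T=9, C=7, G=5
G+C = 12, so %GC = 12/26 × 100 = 46.154%
Salt term: 16.6 × (-1) = -16.6
GC term: 0.41 × 46.154 = 18.923; length term: −675/26 = −25.962
Tm = 81.5 + (-16.6) + 18.923 − 25.962 = 57.861 → 57.9°C

57.9°C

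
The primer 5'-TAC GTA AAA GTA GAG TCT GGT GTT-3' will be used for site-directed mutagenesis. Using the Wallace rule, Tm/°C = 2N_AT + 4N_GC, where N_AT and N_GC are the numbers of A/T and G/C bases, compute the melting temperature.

Counting bases: T=8, A=7, G=7, C=2
So N_AT = 15 and N_GC = 9.
Tm = 2×15 + 4×9 = 66°C

66°C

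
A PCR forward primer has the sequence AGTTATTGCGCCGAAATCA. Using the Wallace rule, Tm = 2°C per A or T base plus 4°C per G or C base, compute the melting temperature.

Base counts: A=6, T=5, G=4, C=4
A+T = 11, G+C = 8
Tm = 4·8 + 2·11 = 32 + 22 = 54°C

54°C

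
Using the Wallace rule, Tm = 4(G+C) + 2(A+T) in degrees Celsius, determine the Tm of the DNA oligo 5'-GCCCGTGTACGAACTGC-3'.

Counting bases: A=3, G=5, T=3, C=6
So N_AT = 6 and N_GC = 11.
Tm = 4·11 + 2·6 = 44 + 12 = 56°C

56°C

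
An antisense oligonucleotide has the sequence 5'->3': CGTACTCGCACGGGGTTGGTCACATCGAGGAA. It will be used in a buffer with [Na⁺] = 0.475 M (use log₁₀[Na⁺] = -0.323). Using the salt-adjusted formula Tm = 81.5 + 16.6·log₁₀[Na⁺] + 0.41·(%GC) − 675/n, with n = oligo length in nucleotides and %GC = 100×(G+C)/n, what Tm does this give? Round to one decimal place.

Length n = 32. C=8, A=7, G=11, T=6
G+C = 19, so %GC = 19/32 × 100 = 59.375%
Salt term: 16.6 × (-0.323) = -5.362
GC term: 0.41 × 59.375 = 24.344; length term: −675/32 = −21.094
Tm = 81.5 + (-5.362) + 24.344 − 21.094 = 79.388 → 79.4°C

79.4°C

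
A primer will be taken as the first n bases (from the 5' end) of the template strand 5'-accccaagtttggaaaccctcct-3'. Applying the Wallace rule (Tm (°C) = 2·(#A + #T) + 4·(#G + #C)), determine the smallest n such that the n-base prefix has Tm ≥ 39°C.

n = 13

First 12 bases: ACCCCAAGTTTG → Tm = 36°C (< 39°C)
First 13 bases: ACCCCAAGTTTGG → Tm = 40°C (≥ 39°C)
Since every base adds ≥2°C, Tm only increases with n, so the threshold is first crossed at n = 13.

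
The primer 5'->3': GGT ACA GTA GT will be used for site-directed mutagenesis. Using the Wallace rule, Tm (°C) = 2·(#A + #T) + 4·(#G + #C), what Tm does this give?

32°C

Scanning the sequence gives C=1, A=3, G=4, T=3.
AT pairs contribute 6, GC pairs contribute 5.
Tm = 4·5 + 2·6 = 20 + 12 = 32°C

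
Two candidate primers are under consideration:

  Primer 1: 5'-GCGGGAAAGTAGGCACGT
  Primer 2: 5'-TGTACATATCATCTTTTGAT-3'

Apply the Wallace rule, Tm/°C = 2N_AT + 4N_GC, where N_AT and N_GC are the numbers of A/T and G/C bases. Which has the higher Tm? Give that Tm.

Primer 1: A+T=7, G+C=11 → Tm = 2(7)+4(11) = 58°C
Primer 2: A+T=15, G+C=5 → Tm = 2(15)+4(5) = 50°C
58°C vs 50°C → primer 1 is higher.

Primer 1, 58°C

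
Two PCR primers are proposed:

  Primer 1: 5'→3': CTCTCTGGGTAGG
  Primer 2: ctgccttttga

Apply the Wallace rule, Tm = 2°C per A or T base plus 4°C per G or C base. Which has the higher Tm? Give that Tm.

Primer 1, 42°C

Primer 1: A+T=5, G+C=8 → Tm = 2(5)+4(8) = 42°C
Primer 2: A+T=6, G+C=5 → Tm = 2(6)+4(5) = 32°C
42°C vs 32°C → primer 1 is higher.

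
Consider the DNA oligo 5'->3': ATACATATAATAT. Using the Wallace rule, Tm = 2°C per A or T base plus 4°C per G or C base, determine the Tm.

Scanning the sequence gives C=1, G=0, A=7, T=5.
AT pairs contribute 12, GC pairs contribute 1.
Tm = 4·1 + 2·12 = 4 + 24 = 28°C

28°C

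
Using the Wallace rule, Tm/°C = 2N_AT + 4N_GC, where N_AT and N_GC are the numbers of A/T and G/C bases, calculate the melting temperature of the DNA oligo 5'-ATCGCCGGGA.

34°C

Base counts: A=2, T=1, G=4, C=3
AT pairs contribute 3, GC pairs contribute 7.
Tm = 4·7 + 2·3 = 28 + 6 = 34°C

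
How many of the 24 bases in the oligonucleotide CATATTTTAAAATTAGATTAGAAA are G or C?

Counting bases: G=2, A=12, C=1, T=9
Total G or C: 2 + 1 = 3

3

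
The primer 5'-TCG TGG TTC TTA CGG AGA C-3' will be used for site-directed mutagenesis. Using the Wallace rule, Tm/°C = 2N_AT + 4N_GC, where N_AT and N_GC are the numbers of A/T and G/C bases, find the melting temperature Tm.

58°C

Counting bases: G=6, T=6, C=4, A=3
AT pairs contribute 9, GC pairs contribute 10.
Tm = 2(9) + 4(10) = 18 + 40 = 58°C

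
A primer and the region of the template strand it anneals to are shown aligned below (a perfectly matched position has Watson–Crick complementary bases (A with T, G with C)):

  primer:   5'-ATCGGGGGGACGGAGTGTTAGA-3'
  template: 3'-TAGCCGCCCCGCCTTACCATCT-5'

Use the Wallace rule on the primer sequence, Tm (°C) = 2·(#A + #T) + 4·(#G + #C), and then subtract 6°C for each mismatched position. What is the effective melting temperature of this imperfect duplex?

Primer base counts: A=5, T=4, G=11, C=2 → A+T=9, G+C=13
Perfect-match Tm = 2(9) + 4(13) = 18 + 52 = 70°C
Mismatches (positions where the bases are not complementary): 4 (at positions 6, 10, 15, 18)
Effective Tm = 70 − 4×6 = 70 − 24 = 46°C

46°C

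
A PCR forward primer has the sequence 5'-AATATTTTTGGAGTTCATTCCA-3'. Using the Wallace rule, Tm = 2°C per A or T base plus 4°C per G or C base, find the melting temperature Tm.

Base counts: T=10, C=3, A=6, G=3
A+T = 16, G+C = 6
Tm = 2×16 + 4×6 = 56°C

56°C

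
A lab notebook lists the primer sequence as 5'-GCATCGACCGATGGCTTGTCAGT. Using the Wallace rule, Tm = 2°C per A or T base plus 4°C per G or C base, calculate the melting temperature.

72°C

A=4, G=7, C=6, T=6
So N_AT = 10 and N_GC = 13.
Tm = 4·13 + 2·10 = 52 + 20 = 72°C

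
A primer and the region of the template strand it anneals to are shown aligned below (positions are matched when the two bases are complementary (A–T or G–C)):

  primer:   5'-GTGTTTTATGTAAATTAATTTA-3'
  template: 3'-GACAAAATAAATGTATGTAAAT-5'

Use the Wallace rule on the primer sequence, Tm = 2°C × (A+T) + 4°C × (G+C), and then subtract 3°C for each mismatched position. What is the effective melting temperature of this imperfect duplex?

35°C

Primer base counts: A=7, T=12, G=3, C=0 → A+T=19, G+C=3
Perfect-match Tm = 2(19) + 4(3) = 38 + 12 = 50°C
Mismatches (positions where the bases are not complementary): 5 (at positions 1, 10, 13, 16, 17)
Effective Tm = 50 − 5×3 = 50 − 15 = 35°C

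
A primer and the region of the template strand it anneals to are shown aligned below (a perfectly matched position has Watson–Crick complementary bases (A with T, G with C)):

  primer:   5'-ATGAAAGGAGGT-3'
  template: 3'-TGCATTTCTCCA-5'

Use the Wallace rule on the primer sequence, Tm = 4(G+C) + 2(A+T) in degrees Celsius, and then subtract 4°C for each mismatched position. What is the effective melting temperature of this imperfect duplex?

Primer base counts: A=5, T=2, G=5, C=0 → A+T=7, G+C=5
Perfect-match Tm = 2(7) + 4(5) = 14 + 20 = 34°C
Mismatches (positions where the bases are not complementary): 3 (at positions 2, 4, 7)
Effective Tm = 34 − 3×4 = 34 − 12 = 22°C

22°C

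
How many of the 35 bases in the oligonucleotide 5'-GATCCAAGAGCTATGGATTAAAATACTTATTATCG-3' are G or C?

11

G=6, A=13, C=5, T=11
G+C = 6 + 5 = 11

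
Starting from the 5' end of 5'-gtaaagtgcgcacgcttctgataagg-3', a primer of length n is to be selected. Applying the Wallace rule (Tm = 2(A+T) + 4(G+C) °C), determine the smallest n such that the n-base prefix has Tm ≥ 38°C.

n = 13

First 12 bases: GTAAAGTGCGCA → Tm = 36°C (< 38°C)
First 13 bases: GTAAAGTGCGCAC → Tm = 40°C (≥ 38°C)
Since every base adds ≥2°C, Tm only increases with n, so the threshold is first crossed at n = 13.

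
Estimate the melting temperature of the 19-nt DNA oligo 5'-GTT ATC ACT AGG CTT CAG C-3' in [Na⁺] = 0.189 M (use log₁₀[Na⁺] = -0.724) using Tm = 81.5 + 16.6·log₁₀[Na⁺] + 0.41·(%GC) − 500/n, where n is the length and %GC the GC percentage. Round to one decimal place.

Length n = 19. Counting bases: A=4, C=5, G=4, T=6
G+C = 9, so %GC = 9/19 × 100 = 47.368%
Salt term: 16.6 × (-0.724) = -12.018
GC term: 0.41 × 47.368 = 19.421; length term: −500/19 = −26.316
Tm = 81.5 + (-12.018) + 19.421 − 26.316 = 62.587 → 62.6°C

62.6°C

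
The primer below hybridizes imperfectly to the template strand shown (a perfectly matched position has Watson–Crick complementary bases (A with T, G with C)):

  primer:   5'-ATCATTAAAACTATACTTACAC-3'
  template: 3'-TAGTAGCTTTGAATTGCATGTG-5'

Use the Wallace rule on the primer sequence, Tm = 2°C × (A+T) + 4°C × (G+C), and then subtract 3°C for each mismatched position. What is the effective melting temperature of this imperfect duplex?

39°C

Primer base counts: A=10, T=7, G=0, C=5 → A+T=17, G+C=5
Perfect-match Tm = 2(17) + 4(5) = 34 + 20 = 54°C
Mismatches (positions where the bases are not complementary): 5 (at positions 6, 7, 13, 14, 17)
Effective Tm = 54 − 5×3 = 54 − 15 = 39°C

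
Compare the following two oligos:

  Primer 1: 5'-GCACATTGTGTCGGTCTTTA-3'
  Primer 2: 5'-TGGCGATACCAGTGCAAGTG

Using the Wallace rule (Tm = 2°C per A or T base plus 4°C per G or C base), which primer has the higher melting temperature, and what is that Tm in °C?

Primer 1: A+T=11, G+C=9 → Tm = 2(11)+4(9) = 58°C
Primer 2: A+T=9, G+C=11 → Tm = 2(9)+4(11) = 62°C
58°C vs 62°C → primer 2 is higher.

Primer 2, 62°C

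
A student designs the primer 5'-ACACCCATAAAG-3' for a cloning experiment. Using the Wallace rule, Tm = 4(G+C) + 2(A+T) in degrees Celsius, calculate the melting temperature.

34°C

A=6, T=1, C=4, G=1
So N_AT = 7 and N_GC = 5.
Tm = 2×7 + 4×5 = 34°C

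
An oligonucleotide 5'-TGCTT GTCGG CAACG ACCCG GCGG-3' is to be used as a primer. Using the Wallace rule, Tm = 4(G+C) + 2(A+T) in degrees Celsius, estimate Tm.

82°C

Counting bases: G=9, C=8, T=4, A=3
So N_AT = 7 and N_GC = 17.
Tm = 2×7 + 4×17 = 82°C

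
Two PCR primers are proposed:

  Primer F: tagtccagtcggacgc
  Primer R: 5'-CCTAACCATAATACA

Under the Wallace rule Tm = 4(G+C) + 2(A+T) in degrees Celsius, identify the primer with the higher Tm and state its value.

Primer F: A+T=6, G+C=10 → Tm = 2(6)+4(10) = 52°C
Primer R: A+T=10, G+C=5 → Tm = 2(10)+4(5) = 40°C
52°C vs 40°C → primer F is higher.

Primer F, 52°C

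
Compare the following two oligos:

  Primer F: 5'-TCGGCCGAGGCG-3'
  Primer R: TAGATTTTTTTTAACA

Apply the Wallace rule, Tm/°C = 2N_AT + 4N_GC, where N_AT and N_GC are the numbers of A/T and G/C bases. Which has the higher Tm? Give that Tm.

Primer F: A+T=2, G+C=10 → Tm = 2(2)+4(10) = 44°C
Primer R: A+T=14, G+C=2 → Tm = 2(14)+4(2) = 36°C
44°C vs 36°C → primer F is higher.

Primer F, 44°C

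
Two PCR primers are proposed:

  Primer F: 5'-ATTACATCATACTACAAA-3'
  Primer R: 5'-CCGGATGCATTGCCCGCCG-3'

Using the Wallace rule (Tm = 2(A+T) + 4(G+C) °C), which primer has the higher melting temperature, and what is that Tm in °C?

Primer R, 66°C

Primer F: A+T=14, G+C=4 → Tm = 2(14)+4(4) = 44°C
Primer R: A+T=5, G+C=14 → Tm = 2(5)+4(14) = 66°C
44°C vs 66°C → primer R is higher.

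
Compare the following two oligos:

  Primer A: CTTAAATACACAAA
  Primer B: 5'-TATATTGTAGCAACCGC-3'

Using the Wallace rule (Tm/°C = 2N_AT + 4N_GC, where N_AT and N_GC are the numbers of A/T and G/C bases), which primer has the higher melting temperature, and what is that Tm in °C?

Primer B, 48°C

Primer A: A+T=11, G+C=3 → Tm = 2(11)+4(3) = 34°C
Primer B: A+T=10, G+C=7 → Tm = 2(10)+4(7) = 48°C
34°C vs 48°C → primer B is higher.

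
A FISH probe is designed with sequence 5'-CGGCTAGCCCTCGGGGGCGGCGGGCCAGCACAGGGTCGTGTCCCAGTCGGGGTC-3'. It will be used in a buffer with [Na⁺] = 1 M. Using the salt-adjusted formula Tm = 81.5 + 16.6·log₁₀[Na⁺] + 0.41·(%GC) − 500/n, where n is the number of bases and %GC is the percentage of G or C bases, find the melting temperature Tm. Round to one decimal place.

Length n = 54. Scanning the sequence gives G=24, T=7, C=18, A=5.
G+C = 42, so %GC = 42/54 × 100 = 77.778%
Salt term: 16.6 × (0) = 0
GC term: 0.41 × 77.778 = 31.889; length term: −500/54 = −9.259
Tm = 81.5 + (0) + 31.889 − 9.259 = 104.13 → 104.1°C

104.1°C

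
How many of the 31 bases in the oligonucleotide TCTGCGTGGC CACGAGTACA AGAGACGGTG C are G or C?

19

T=5, G=11, C=8, A=7
Total G or C: 11 + 8 = 19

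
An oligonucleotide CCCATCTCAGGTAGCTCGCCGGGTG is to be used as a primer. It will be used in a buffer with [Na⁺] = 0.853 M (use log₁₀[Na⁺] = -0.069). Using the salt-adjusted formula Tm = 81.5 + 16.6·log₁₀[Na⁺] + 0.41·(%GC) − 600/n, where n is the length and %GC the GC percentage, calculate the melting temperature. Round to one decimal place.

84.2°C

Length n = 25. Counting bases: T=5, G=8, C=9, A=3
G+C = 17, so %GC = 17/25 × 100 = 68%
Salt term: 16.6 × (-0.069) = -1.145
GC term: 0.41 × 68 = 27.88; length term: −600/25 = −24
Tm = 81.5 + (-1.145) + 27.88 − 24 = 84.235 → 84.2°C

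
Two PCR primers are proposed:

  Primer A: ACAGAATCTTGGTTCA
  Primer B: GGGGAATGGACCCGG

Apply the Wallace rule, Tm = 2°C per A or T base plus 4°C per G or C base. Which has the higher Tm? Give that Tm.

Primer A: A+T=10, G+C=6 → Tm = 2(10)+4(6) = 44°C
Primer B: A+T=4, G+C=11 → Tm = 2(4)+4(11) = 52°C
44°C vs 52°C → primer B is higher.

Primer B, 52°C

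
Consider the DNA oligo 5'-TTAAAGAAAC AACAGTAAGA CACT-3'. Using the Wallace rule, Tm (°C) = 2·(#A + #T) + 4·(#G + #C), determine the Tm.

Base counts: C=4, G=3, T=4, A=13
AT pairs contribute 17, GC pairs contribute 7.
Tm = 2(17) + 4(7) = 34 + 28 = 62°C

62°C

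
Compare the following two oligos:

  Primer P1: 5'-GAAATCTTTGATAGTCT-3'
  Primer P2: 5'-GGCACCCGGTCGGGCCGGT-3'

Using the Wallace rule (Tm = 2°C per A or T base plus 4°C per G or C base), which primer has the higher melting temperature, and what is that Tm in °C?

Primer P2, 70°C

Primer P1: A+T=12, G+C=5 → Tm = 2(12)+4(5) = 44°C
Primer P2: A+T=3, G+C=16 → Tm = 2(3)+4(16) = 70°C
44°C vs 70°C → primer P2 is higher.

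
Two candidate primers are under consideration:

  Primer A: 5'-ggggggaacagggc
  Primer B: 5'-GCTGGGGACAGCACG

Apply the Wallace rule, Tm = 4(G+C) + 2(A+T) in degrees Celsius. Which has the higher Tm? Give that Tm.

Primer B, 52°C

Primer A: A+T=3, G+C=11 → Tm = 2(3)+4(11) = 50°C
Primer B: A+T=4, G+C=11 → Tm = 2(4)+4(11) = 52°C
50°C vs 52°C → primer B is higher.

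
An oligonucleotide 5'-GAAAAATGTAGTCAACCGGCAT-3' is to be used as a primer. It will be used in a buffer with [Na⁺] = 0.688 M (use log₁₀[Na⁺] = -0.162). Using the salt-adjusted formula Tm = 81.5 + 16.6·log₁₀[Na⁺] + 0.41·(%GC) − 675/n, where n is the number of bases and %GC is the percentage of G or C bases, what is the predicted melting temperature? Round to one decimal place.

64.9°C

Length n = 22. Base counts: A=9, T=4, G=5, C=4
G+C = 9, so %GC = 9/22 × 100 = 40.909%
Salt term: 16.6 × (-0.162) = -2.689
GC term: 0.41 × 40.909 = 16.773; length term: −675/22 = −30.682
Tm = 81.5 + (-2.689) + 16.773 − 30.682 = 64.902 → 64.9°C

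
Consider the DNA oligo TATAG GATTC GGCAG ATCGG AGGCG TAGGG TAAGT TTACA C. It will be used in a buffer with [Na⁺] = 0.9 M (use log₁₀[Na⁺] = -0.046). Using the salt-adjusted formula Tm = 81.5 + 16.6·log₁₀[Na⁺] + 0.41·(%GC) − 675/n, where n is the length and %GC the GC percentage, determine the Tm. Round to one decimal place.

Length n = 41. Counting bases: C=6, A=11, G=14, T=10
G+C = 20, so %GC = 20/41 × 100 = 48.78%
Salt term: 16.6 × (-0.046) = -0.764
GC term: 0.41 × 48.78 = 20; length term: −675/41 = −16.463
Tm = 81.5 + (-0.764) + 20 − 16.463 = 84.273 → 84.3°C

84.3°C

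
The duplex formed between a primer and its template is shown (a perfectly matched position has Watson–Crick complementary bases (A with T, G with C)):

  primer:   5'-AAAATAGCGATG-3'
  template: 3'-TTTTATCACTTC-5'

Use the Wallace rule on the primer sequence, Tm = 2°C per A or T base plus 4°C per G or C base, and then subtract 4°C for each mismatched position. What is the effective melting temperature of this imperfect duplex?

24°C

Primer base counts: A=6, T=2, G=3, C=1 → A+T=8, G+C=4
Perfect-match Tm = 2(8) + 4(4) = 16 + 16 = 32°C
Mismatches (positions where the bases are not complementary): 2 (at positions 8, 11)
Effective Tm = 32 − 2×4 = 32 − 8 = 24°C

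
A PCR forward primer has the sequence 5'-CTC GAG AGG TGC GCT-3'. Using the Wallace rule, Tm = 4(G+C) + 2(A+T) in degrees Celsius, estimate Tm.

C=4, T=3, G=6, A=2
AT pairs contribute 5, GC pairs contribute 10.
Tm = 2(5) + 4(10) = 10 + 40 = 50°C

50°C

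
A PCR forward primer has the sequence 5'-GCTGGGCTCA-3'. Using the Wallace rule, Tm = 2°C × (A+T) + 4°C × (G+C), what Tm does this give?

34°C

Base counts: A=1, C=3, G=4, T=2
So N_AT = 3 and N_GC = 7.
Tm = 2×3 + 4×7 = 34°C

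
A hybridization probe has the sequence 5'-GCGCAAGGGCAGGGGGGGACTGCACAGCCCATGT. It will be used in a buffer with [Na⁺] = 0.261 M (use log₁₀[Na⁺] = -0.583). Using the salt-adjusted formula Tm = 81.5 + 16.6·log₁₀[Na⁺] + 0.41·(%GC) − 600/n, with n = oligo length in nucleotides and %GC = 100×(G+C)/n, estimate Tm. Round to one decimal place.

83.1°C

Length n = 34. Base counts: A=7, C=9, T=3, G=15
G+C = 24, so %GC = 24/34 × 100 = 70.588%
Salt term: 16.6 × (-0.583) = -9.678
GC term: 0.41 × 70.588 = 28.941; length term: −600/34 = −17.647
Tm = 81.5 + (-9.678) + 28.941 − 17.647 = 83.116 → 83.1°C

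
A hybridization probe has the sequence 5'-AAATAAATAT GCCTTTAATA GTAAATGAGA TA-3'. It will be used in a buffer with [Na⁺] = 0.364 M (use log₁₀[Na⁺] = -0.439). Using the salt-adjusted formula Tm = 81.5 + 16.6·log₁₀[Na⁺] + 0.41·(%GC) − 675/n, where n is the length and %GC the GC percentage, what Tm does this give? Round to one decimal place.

Length n = 32. Counting bases: A=16, T=10, C=2, G=4
G+C = 6, so %GC = 6/32 × 100 = 18.75%
Salt term: 16.6 × (-0.439) = -7.287
GC term: 0.41 × 18.75 = 7.687; length term: −675/32 = −21.094
Tm = 81.5 + (-7.287) + 7.687 − 21.094 = 60.806 → 60.8°C

60.8°C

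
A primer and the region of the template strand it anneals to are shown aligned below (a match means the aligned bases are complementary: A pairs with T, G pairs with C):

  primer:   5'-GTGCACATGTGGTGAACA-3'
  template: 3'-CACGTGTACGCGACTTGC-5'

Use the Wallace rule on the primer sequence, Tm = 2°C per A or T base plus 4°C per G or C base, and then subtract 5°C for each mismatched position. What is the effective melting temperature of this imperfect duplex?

Primer base counts: A=5, T=4, G=6, C=3 → A+T=9, G+C=9
Perfect-match Tm = 2(9) + 4(9) = 18 + 36 = 54°C
Mismatches (positions where the bases are not complementary): 3 (at positions 10, 12, 18)
Effective Tm = 54 − 3×5 = 54 − 15 = 39°C

39°C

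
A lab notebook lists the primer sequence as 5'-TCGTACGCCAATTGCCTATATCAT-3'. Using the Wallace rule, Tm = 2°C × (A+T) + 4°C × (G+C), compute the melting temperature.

68°C

Scanning the sequence gives A=6, C=7, G=3, T=8.
A+T = 14, G+C = 10
Tm = 2(14) + 4(10) = 28 + 40 = 68°C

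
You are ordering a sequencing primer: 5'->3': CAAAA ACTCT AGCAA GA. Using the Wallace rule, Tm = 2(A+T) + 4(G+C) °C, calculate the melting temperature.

46°C

G=2, A=9, T=2, C=4
A+T = 11, G+C = 6
Tm = 4·6 + 2·11 = 24 + 22 = 46°C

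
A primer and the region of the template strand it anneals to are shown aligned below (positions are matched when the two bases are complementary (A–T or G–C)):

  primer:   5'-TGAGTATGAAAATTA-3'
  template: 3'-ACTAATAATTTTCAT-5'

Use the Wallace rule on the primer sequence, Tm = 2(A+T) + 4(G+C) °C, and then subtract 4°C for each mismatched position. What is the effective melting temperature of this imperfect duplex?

Primer base counts: A=7, T=5, G=3, C=0 → A+T=12, G+C=3
Perfect-match Tm = 2(12) + 4(3) = 24 + 12 = 36°C
Mismatches (positions where the bases are not complementary): 3 (at positions 4, 8, 13)
Effective Tm = 36 − 3×4 = 36 − 12 = 24°C

24°C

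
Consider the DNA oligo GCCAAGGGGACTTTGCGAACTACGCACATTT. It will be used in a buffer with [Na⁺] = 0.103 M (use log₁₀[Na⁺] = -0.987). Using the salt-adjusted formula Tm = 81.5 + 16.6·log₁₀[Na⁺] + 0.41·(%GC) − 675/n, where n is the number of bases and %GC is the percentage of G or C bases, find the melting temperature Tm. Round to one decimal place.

64.5°C

Length n = 31. Base counts: C=8, G=8, T=7, A=8
G+C = 16, so %GC = 16/31 × 100 = 51.613%
Salt term: 16.6 × (-0.987) = -16.384
GC term: 0.41 × 51.613 = 21.161; length term: −675/31 = −21.774
Tm = 81.5 + (-16.384) + 21.161 − 21.774 = 64.503 → 64.5°C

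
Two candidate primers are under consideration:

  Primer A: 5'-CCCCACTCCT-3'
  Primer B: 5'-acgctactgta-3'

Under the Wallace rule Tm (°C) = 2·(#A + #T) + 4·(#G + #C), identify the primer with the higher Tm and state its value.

Primer A, 34°C

Primer A: A+T=3, G+C=7 → Tm = 2(3)+4(7) = 34°C
Primer B: A+T=6, G+C=5 → Tm = 2(6)+4(5) = 32°C
34°C vs 32°C → primer A is higher.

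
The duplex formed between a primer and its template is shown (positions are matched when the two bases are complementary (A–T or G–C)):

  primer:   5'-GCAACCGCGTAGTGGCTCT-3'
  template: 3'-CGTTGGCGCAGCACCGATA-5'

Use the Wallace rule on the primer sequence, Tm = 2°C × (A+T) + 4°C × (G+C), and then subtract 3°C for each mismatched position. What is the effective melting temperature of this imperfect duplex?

56°C

Primer base counts: A=3, T=4, G=6, C=6 → A+T=7, G+C=12
Perfect-match Tm = 2(7) + 4(12) = 14 + 48 = 62°C
Mismatches (positions where the bases are not complementary): 2 (at positions 11, 18)
Effective Tm = 62 − 2×3 = 62 − 6 = 56°C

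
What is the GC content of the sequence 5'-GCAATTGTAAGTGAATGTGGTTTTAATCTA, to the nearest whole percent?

30%

Base counts: A=9, T=12, C=2, G=7
G+C = 7 + 2 = 9 out of 30 bases
%GC = 9/30 × 100 = 30% ≈ 30%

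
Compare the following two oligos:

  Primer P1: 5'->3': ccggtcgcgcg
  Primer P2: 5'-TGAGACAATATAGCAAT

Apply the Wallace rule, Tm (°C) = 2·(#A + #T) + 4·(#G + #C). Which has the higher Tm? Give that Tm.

Primer P2, 44°C

Primer P1: A+T=1, G+C=10 → Tm = 2(1)+4(10) = 42°C
Primer P2: A+T=12, G+C=5 → Tm = 2(12)+4(5) = 44°C
42°C vs 44°C → primer P2 is higher.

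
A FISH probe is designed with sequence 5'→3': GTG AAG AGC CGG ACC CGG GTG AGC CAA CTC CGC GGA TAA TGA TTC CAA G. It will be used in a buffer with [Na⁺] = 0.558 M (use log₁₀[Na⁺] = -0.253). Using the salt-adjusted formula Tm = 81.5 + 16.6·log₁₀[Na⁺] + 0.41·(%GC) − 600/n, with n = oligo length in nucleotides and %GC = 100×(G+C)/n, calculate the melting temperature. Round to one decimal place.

Length n = 49. Scanning the sequence gives C=13, T=7, A=13, G=16.
G+C = 29, so %GC = 29/49 × 100 = 59.184%
Salt term: 16.6 × (-0.253) = -4.2
GC term: 0.41 × 59.184 = 24.265; length term: −600/49 = −12.245
Tm = 81.5 + (-4.2) + 24.265 − 12.245 = 89.32 → 89.3°C

89.3°C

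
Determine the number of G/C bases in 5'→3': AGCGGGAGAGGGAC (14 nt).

T=0, C=2, G=8, A=4
G+C = 8 + 2 = 10

10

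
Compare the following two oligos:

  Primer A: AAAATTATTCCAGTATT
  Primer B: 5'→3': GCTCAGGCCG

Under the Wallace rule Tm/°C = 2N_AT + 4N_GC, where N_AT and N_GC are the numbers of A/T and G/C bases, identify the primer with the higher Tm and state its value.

Primer A: A+T=14, G+C=3 → Tm = 2(14)+4(3) = 40°C
Primer B: A+T=2, G+C=8 → Tm = 2(2)+4(8) = 36°C
40°C vs 36°C → primer A is higher.

Primer A, 40°C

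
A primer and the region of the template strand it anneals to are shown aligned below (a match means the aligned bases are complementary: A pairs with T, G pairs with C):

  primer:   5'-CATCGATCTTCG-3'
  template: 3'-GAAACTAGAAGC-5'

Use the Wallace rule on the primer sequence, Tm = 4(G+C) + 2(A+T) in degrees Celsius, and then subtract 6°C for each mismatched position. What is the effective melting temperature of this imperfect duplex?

Primer base counts: A=2, T=4, G=2, C=4 → A+T=6, G+C=6
Perfect-match Tm = 2(6) + 4(6) = 12 + 24 = 36°C
Mismatches (positions where the bases are not complementary): 2 (at positions 2, 4)
Effective Tm = 36 − 2×6 = 36 − 12 = 24°C

24°C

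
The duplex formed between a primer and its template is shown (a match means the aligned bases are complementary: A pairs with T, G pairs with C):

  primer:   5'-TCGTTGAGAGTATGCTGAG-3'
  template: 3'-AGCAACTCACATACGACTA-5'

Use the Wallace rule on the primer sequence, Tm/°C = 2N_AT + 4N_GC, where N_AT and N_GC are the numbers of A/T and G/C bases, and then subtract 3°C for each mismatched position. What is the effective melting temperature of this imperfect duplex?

50°C

Primer base counts: A=4, T=6, G=7, C=2 → A+T=10, G+C=9
Perfect-match Tm = 2(10) + 4(9) = 20 + 36 = 56°C
Mismatches (positions where the bases are not complementary): 2 (at positions 9, 19)
Effective Tm = 56 − 2×3 = 56 − 6 = 50°C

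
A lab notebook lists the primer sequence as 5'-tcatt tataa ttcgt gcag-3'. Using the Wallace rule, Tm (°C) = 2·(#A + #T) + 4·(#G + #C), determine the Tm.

Scanning the sequence gives G=3, C=3, T=8, A=5.
So N_AT = 13 and N_GC = 6.
Tm = 4·6 + 2·13 = 24 + 26 = 50°C

50°C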